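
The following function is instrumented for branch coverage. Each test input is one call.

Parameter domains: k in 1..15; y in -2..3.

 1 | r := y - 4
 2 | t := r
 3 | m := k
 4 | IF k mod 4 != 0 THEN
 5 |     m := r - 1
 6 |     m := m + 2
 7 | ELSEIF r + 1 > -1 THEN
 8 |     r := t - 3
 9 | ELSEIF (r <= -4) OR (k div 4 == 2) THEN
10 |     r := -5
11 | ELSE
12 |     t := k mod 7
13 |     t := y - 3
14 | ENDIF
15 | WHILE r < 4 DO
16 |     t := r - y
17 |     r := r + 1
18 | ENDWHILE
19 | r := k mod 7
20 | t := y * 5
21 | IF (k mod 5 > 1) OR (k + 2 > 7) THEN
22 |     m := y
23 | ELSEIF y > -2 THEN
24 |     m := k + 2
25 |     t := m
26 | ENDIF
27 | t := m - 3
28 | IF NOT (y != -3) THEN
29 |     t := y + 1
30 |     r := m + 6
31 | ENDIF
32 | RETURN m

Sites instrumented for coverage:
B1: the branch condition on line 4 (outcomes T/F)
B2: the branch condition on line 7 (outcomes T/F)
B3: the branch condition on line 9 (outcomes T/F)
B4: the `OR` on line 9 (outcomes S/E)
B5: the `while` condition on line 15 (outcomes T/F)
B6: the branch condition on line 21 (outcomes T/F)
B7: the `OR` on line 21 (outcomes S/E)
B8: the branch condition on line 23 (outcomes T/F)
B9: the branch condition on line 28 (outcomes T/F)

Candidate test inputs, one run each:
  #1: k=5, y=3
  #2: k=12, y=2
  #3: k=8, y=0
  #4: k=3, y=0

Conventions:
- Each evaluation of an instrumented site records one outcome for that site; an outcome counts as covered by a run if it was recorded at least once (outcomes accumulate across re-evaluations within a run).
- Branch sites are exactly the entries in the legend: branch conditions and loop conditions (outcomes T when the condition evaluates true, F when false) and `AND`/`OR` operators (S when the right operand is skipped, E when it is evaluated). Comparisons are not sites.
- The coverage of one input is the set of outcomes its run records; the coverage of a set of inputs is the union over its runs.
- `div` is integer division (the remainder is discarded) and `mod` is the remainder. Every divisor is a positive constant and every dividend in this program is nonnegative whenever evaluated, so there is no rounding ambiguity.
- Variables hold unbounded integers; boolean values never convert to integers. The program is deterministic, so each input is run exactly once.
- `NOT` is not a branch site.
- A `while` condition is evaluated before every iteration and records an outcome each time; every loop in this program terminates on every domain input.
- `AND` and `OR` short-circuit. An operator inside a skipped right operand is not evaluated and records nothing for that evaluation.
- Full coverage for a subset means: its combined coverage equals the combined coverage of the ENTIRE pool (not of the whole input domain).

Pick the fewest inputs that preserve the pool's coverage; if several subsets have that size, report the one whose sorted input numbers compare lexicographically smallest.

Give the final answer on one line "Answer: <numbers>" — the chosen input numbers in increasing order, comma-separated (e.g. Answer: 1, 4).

#1 (k=5, y=3) -> B1->T, B5->T, B5->T, B5->T, B5->T, B5->T, B5->F, B7->E, B6->F, B8->T, B9->F; covered: B1=T, B5=T, B5=F, B6=F, B7=E, B8=T, B9=F
#2 (k=12, y=2) -> B1->F, B2->F, B4->E, B3->F, B5->T, B5->T, B5->T, B5->T, B5->T, B5->T, B5->F, B7->S, B6->T, B9->F; covered: B1=F, B2=F, B3=F, B4=E, B5=T, B5=F, B6=T, B7=S, B9=F
#3 (k=8, y=0) -> B1->F, B2->F, B4->S, B3->T, B5->T, B5->T, B5->T, B5->T, B5->T, B5->T, B5->T, B5->T, B5->T, B5->F, ...; covered: B1=F, B2=F, B3=T, B4=S, B5=T, B5=F, B6=T, B7=S, B9=F
#4 (k=3, y=0) -> B1->T, B5->T, B5->T, B5->T, B5->T, B5->T, B5->T, B5->T, B5->T, B5->F, B7->S, B6->T, B9->F; covered: B1=T, B5=T, B5=F, B6=T, B7=S, B9=F
together the pool reaches 15 outcomes: B1=T, B1=F, B2=F, B3=T, B3=F, B4=S, B4=E, B5=T, B5=F, B6=T, B6=F, B7=S, B7=E, B8=T, B9=F
no size-1 subset reaches all 15 outcomes (best union: 9/15)
no size-2 subset reaches all 15 outcomes (best union: 13/15)
the canonical winner is {1, 2, 3}: size 3, full 15-outcome coverage, earliest index list among size-3 covers

Answer: 1, 2, 3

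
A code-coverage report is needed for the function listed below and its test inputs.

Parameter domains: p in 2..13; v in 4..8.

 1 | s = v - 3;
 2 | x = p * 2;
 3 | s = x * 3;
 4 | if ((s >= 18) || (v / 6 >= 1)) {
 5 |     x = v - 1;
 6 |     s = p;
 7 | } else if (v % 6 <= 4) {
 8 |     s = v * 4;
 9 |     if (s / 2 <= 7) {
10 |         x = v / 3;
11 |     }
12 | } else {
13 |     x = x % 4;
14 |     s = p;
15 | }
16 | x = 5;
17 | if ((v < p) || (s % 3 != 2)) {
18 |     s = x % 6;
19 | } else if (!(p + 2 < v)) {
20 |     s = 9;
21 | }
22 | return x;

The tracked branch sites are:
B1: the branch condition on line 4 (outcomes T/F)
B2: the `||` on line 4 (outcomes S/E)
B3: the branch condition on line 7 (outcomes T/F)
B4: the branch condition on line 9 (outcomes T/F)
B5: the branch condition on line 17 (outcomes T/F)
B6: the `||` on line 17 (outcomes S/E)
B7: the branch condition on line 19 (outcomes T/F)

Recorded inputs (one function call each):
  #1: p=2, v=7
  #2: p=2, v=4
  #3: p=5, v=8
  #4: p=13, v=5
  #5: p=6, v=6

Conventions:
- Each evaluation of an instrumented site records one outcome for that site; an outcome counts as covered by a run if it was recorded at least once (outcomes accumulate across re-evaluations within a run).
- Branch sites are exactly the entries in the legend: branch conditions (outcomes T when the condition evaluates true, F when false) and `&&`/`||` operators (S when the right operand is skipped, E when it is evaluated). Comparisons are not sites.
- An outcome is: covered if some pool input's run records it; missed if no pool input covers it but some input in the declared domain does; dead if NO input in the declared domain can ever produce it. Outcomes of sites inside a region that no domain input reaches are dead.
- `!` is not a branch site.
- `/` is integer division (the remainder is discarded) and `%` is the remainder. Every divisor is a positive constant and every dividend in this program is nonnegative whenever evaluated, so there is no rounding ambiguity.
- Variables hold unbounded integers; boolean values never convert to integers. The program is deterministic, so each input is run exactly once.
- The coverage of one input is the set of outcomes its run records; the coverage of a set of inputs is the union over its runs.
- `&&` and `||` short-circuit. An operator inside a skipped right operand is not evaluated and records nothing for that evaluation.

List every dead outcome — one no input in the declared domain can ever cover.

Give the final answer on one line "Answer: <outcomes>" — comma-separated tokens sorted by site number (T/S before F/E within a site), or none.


checking every outcome against all 60 domain inputs:
  B4=T: unreachable across the whole domain -> dead
  reachable outcomes have witnesses, e.g. B1=T (e.g. p=2, v=6), B1=F (e.g. p=2, v=4), B2=S (e.g. p=3, v=4), B2=E (e.g. p=2, v=4)
Answer: B4=T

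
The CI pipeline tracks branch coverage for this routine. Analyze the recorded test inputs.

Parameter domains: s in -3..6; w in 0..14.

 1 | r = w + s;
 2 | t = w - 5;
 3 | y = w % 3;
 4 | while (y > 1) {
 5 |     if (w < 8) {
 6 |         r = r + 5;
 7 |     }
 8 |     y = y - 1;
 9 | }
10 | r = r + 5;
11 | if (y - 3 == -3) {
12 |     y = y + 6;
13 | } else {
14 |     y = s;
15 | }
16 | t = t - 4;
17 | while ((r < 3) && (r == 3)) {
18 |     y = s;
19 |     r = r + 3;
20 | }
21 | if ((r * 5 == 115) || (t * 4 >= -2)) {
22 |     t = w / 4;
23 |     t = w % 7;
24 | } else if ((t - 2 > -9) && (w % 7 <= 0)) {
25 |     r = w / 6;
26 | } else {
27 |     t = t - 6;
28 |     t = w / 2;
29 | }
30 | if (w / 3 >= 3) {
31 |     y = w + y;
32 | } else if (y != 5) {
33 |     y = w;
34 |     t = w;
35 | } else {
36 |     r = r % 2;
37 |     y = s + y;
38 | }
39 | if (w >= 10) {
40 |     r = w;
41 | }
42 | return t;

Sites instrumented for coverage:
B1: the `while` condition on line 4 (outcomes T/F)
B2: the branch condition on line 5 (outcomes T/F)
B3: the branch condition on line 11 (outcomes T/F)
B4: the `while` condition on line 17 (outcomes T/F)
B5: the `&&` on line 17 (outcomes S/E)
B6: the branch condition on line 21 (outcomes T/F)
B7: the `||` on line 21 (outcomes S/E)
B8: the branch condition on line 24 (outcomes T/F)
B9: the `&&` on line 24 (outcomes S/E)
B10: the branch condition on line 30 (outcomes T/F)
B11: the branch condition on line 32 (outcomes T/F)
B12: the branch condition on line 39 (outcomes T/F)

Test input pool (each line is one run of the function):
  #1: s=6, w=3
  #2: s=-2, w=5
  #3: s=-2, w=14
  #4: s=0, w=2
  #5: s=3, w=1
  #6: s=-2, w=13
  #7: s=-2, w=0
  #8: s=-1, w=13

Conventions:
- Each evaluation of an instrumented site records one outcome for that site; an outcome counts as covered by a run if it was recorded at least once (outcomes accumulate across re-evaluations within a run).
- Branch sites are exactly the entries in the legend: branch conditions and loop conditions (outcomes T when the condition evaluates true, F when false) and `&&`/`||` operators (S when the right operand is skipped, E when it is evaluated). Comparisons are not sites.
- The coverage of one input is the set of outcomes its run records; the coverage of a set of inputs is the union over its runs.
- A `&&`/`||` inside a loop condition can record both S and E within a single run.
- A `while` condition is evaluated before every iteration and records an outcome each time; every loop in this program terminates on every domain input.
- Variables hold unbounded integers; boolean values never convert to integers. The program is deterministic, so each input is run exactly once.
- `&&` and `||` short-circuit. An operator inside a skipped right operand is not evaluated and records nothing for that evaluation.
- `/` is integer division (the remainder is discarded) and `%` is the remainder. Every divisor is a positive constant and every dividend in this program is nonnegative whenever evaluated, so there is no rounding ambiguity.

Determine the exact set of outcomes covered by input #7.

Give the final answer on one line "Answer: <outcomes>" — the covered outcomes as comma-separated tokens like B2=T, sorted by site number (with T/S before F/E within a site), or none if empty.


Simulating input #7 (s=-2, w=0) step by step:
  B1->F, B3->T, B5->S, B4->F, B7->E, B6->F, B9->S, B8->F, B10->F, B11->T
  B12->F
deduplicating events, the covered set is: B1=F, B3=T, B4=F, B5=S, B6=F, B7=E, B8=F, B9=S, B10=F, B11=T, B12=F
Answer: B1=F, B3=T, B4=F, B5=S, B6=F, B7=E, B8=F, B9=S, B10=F, B11=T, B12=F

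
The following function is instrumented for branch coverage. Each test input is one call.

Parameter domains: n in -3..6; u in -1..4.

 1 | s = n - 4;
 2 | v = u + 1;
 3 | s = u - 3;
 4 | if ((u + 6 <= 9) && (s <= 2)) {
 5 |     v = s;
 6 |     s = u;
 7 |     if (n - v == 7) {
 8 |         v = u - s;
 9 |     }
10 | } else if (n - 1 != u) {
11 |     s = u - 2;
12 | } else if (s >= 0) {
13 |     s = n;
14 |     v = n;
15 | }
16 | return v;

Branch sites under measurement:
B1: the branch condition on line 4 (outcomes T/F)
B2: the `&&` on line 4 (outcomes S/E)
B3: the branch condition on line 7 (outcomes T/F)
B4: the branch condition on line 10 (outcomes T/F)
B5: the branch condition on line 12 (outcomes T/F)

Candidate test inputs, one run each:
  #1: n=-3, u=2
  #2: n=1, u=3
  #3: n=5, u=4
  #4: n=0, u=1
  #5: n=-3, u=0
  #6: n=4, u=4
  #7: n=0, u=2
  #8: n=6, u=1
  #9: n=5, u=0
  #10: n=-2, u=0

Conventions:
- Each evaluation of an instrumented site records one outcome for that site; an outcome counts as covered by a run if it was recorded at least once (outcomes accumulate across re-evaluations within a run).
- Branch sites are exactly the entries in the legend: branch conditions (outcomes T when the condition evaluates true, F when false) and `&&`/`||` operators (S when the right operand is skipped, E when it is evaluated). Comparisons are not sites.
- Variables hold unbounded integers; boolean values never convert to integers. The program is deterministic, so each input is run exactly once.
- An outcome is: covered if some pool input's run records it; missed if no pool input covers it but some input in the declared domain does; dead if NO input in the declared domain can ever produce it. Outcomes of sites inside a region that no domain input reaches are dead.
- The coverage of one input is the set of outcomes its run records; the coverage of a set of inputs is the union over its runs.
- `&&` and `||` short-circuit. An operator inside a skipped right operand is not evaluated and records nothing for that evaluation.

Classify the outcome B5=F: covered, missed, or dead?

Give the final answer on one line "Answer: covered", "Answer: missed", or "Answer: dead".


no pool input records B5=F
checking all 60 inputs in the declared domain: B5=F is never recorded -> dead
Answer: dead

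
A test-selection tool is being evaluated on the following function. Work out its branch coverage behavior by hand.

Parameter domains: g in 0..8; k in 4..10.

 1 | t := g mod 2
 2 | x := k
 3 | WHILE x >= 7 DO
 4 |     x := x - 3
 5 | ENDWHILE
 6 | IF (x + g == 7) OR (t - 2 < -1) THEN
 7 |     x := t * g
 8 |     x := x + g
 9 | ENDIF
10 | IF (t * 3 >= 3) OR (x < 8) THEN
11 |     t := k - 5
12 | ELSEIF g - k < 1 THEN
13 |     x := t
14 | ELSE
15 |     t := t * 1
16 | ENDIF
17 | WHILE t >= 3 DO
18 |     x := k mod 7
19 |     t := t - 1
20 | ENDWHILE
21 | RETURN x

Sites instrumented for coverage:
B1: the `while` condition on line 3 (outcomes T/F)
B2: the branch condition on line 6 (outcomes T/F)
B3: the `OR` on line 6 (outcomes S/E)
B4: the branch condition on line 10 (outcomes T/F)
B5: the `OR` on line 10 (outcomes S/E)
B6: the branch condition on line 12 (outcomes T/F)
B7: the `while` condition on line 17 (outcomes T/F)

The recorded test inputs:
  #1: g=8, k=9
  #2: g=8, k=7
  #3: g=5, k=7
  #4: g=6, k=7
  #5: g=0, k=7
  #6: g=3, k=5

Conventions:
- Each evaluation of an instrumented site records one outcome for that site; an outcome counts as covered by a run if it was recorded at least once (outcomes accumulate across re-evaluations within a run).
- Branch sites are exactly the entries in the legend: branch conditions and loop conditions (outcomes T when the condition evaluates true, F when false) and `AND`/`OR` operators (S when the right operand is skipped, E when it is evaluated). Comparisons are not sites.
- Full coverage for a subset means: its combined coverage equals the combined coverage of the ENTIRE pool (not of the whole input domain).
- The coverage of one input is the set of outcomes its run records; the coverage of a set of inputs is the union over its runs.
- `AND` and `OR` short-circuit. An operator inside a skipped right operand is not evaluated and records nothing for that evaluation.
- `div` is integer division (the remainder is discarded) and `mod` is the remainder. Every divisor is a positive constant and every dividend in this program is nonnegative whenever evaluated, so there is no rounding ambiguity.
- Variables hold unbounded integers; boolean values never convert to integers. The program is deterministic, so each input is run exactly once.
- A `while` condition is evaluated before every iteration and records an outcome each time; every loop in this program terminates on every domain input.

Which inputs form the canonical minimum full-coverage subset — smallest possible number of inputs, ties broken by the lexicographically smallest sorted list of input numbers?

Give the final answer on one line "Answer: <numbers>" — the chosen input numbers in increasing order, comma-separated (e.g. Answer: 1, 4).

input #1, g=8, k=9: outcomes B1=T, B1=F, B2=T, B3=E, B4=F, B5=E, B6=T, B7=F
input #2, g=8, k=7: outcomes B1=T, B1=F, B2=T, B3=E, B4=F, B5=E, B6=F, B7=F
input #3, g=5, k=7: outcomes B1=T, B1=F, B2=F, B3=E, B4=T, B5=S, B7=F
input #4, g=6, k=7: outcomes B1=T, B1=F, B2=T, B3=E, B4=T, B5=E, B7=F
input #5, g=0, k=7: outcomes B1=T, B1=F, B2=T, B3=E, B4=T, B5=E, B7=F
input #6, g=3, k=5: outcomes B1=F, B2=F, B3=E, B4=T, B5=S, B7=F
the full pool covers 12 outcomes: B1=T, B1=F, B2=T, B2=F, B3=E, B4=T, B4=F, B5=S, B5=E, B6=T, B6=F, B7=F
checked all size-1 subsets: none covers 12 outcomes (max 8/12)
checked all size-2 subsets: none covers 12 outcomes (max 11/12)
at size 3, {1, 2, 3} reaches all 12 outcomes; every lexicographically earlier size-3 subset fails

Answer: 1, 2, 3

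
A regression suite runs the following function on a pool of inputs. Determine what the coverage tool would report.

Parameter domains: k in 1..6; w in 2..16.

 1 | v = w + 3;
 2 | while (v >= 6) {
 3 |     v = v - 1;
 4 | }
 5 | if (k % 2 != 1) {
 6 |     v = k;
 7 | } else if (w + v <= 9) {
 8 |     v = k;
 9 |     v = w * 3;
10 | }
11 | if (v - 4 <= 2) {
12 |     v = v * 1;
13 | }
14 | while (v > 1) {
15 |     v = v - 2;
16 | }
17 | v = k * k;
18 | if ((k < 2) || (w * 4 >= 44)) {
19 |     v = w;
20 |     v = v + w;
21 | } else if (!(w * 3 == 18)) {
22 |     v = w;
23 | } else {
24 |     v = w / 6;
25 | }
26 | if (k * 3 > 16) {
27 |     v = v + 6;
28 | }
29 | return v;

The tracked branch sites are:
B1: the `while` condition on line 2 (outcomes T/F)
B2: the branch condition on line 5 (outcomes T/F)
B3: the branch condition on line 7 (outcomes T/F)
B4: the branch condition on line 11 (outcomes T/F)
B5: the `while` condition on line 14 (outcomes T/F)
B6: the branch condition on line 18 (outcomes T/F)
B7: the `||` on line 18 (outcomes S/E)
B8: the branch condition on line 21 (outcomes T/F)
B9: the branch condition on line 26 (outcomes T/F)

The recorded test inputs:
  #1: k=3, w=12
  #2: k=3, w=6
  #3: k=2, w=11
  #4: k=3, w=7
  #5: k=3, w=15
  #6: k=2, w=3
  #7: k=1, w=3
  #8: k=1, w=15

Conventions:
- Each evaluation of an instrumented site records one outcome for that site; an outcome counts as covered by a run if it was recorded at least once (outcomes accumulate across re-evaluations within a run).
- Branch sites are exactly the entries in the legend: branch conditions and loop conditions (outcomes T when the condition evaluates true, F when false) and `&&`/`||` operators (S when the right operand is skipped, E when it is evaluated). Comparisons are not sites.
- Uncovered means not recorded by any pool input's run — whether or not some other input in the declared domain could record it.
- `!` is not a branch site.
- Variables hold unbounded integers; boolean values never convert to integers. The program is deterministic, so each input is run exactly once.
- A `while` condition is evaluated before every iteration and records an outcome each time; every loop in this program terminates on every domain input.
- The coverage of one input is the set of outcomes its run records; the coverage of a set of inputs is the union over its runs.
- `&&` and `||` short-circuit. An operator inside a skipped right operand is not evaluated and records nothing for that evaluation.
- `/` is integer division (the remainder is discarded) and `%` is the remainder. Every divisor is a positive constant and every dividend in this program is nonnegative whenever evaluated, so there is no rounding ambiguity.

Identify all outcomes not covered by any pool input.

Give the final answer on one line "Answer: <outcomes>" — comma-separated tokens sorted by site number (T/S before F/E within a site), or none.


run #1 (k=3, w=12) records B1=T, B1=F, B2=F, B3=F, B4=T, B5=T, B5=F, B6=T, B7=E, B9=F
run #2 (k=3, w=6) records B1=T, B1=F, B2=F, B3=F, B4=T, B5=T, B5=F, B6=F, B7=E, B8=F, B9=F
run #3 (k=2, w=11) records B1=T, B1=F, B2=T, B4=T, B5=T, B5=F, B6=T, B7=E, B9=F
run #4 (k=3, w=7) records B1=T, B1=F, B2=F, B3=F, B4=T, B5=T, B5=F, B6=F, B7=E, B8=T, B9=F
run #5 (k=3, w=15) records B1=T, B1=F, B2=F, B3=F, B4=T, B5=T, B5=F, B6=T, B7=E, B9=F
run #6 (k=2, w=3) records B1=T, B1=F, B2=T, B4=T, B5=T, B5=F, B6=F, B7=E, B8=T, B9=F
run #7 (k=1, w=3) records B1=T, B1=F, B2=F, B3=T, B4=F, B5=T, B5=F, B6=T, B7=S, B9=F
run #8 (k=1, w=15) records B1=T, B1=F, B2=F, B3=F, B4=T, B5=T, B5=F, B6=T, B7=S, B9=F
union over the pool: B1=T, B1=F, B2=T, B2=F, B3=T, B3=F, B4=T, B4=F, B5=T, B5=F, B6=T, B6=F, B7=S, B7=E, B8=T, B8=F, B9=F
uncovered (1 of 18): B9=T
Answer: B9=T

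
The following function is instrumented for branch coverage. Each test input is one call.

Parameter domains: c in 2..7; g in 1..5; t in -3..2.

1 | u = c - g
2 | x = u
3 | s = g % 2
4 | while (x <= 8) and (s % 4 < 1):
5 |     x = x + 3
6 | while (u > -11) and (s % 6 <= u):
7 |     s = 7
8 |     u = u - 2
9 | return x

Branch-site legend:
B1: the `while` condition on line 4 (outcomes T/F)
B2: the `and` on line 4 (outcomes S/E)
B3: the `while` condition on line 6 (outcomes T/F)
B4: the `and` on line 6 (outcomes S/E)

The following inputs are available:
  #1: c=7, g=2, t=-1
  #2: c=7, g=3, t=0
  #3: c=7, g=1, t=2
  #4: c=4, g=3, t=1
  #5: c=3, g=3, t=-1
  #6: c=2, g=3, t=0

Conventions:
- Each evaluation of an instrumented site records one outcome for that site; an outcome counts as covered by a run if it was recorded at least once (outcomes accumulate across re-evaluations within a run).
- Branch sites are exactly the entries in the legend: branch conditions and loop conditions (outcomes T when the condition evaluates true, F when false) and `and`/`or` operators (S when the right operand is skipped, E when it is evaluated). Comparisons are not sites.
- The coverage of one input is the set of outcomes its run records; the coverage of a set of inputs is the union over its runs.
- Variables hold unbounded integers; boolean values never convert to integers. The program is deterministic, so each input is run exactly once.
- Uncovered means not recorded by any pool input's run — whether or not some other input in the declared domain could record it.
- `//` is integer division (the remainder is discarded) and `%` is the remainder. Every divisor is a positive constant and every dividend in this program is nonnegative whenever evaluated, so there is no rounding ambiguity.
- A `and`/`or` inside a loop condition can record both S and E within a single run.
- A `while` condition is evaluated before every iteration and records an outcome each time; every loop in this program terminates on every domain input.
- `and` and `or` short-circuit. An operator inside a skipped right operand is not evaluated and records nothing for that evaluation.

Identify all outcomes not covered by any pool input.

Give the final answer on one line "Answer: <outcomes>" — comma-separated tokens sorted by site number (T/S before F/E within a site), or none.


test 1 (c=7, g=2, t=-1) hits B1=T, B1=F, B2=S, B2=E, B3=T, B3=F, B4=E
test 2 (c=7, g=3, t=0) hits B1=F, B2=E, B3=T, B3=F, B4=E
test 3 (c=7, g=1, t=2) hits B1=F, B2=E, B3=T, B3=F, B4=E
test 4 (c=4, g=3, t=1) hits B1=F, B2=E, B3=T, B3=F, B4=E
test 5 (c=3, g=3, t=-1) hits B1=F, B2=E, B3=F, B4=E
test 6 (c=2, g=3, t=0) hits B1=F, B2=E, B3=F, B4=E
union over the pool: B1=T, B1=F, B2=S, B2=E, B3=T, B3=F, B4=E
uncovered (1 of 8): B4=S
Answer: B4=S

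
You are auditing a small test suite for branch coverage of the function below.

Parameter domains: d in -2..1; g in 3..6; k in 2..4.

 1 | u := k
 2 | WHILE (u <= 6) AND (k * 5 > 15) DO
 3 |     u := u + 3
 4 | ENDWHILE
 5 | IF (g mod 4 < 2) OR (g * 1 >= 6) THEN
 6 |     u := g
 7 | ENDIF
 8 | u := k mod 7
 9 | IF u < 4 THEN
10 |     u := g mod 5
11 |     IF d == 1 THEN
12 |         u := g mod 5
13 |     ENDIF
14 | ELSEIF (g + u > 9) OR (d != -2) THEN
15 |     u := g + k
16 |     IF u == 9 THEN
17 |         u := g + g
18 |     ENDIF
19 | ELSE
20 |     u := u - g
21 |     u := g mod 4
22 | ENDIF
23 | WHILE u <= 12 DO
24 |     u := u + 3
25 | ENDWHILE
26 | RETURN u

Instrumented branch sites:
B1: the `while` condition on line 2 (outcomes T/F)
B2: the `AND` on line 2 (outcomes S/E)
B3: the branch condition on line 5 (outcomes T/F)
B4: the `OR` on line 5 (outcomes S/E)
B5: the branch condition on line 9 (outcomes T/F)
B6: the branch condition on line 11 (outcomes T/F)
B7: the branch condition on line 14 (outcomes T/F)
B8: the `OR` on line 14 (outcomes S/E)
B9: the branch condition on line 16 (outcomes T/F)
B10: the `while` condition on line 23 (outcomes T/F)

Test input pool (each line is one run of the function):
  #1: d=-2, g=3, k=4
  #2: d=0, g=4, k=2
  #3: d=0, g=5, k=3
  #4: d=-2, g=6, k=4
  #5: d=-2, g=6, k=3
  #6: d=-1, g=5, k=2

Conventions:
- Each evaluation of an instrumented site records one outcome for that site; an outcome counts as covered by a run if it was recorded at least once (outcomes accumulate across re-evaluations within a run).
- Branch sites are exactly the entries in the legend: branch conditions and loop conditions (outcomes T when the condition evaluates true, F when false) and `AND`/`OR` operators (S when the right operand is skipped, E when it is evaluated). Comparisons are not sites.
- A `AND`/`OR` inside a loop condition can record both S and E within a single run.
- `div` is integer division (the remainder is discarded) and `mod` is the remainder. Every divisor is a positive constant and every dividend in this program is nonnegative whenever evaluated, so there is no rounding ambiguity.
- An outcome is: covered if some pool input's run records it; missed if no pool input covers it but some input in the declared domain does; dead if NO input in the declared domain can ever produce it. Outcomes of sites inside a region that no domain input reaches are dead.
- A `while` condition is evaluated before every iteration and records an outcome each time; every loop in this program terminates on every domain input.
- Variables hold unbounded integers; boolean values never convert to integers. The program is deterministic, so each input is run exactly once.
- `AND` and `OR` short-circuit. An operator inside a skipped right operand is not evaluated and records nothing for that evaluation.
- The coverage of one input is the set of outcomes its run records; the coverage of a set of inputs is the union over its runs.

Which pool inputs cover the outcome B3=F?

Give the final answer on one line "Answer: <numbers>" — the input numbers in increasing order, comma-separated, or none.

input #1 (d=-2, g=3, k=4): hits B3=F
input #2 (d=0, g=4, k=2): never hits B3=F
input #3 (d=0, g=5, k=3): never hits B3=F
input #4 (d=-2, g=6, k=4): never hits B3=F
input #5 (d=-2, g=6, k=3): never hits B3=F
input #6 (d=-1, g=5, k=2): never hits B3=F

Answer: 1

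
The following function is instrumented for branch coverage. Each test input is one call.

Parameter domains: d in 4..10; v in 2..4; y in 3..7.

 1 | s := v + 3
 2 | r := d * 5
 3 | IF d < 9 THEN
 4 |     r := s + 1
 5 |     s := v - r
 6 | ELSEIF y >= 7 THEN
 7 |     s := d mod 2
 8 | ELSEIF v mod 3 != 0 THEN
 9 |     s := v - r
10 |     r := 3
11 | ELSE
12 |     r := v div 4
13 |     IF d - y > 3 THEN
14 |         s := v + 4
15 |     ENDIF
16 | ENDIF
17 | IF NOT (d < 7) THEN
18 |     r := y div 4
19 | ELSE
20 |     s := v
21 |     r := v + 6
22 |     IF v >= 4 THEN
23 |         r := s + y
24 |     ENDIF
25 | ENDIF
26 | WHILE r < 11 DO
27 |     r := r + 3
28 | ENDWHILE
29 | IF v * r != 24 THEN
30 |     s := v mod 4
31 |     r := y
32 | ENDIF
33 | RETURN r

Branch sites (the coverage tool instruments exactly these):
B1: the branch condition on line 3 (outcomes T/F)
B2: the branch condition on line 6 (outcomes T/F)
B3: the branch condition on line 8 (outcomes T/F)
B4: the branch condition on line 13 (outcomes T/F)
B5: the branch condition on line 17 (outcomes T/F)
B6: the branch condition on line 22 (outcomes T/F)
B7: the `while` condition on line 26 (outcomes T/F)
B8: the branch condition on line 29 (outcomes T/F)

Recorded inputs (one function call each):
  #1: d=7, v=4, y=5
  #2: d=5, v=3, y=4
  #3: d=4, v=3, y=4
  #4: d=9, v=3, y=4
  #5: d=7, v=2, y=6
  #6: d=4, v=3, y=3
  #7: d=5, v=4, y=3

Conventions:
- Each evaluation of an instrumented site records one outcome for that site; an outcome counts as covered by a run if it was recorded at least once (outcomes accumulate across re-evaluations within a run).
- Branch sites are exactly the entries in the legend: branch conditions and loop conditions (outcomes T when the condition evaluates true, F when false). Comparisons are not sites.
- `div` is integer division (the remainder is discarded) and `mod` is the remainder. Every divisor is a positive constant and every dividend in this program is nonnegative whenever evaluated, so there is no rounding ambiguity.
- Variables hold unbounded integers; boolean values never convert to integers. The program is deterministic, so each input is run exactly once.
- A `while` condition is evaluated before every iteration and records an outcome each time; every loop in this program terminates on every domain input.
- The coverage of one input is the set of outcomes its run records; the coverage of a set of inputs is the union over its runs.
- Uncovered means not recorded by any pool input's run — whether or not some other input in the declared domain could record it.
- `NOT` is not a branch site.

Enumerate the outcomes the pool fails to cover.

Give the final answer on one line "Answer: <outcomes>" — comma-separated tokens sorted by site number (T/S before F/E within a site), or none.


test 1 (d=7, v=4, y=5) hits B1=T, B5=T, B7=T, B7=F, B8=T
test 2 (d=5, v=3, y=4) hits B1=T, B5=F, B6=F, B7=T, B7=F, B8=T
test 3 (d=4, v=3, y=4) hits B1=T, B5=F, B6=F, B7=T, B7=F, B8=T
test 4 (d=9, v=3, y=4) hits B1=F, B2=F, B3=F, B4=T, B5=T, B7=T, B7=F, B8=T
test 5 (d=7, v=2, y=6) hits B1=T, B5=T, B7=T, B7=F, B8=T
test 6 (d=4, v=3, y=3) hits B1=T, B5=F, B6=F, B7=T, B7=F, B8=T
test 7 (d=5, v=4, y=3) hits B1=T, B5=F, B6=T, B7=T, B7=F, B8=T
union over the pool: B1=T, B1=F, B2=F, B3=F, B4=T, B5=T, B5=F, B6=T, B6=F, B7=T, B7=F, B8=T
uncovered (4 of 16): B2=T, B3=T, B4=F, B8=F
Answer: B2=T, B3=T, B4=F, B8=F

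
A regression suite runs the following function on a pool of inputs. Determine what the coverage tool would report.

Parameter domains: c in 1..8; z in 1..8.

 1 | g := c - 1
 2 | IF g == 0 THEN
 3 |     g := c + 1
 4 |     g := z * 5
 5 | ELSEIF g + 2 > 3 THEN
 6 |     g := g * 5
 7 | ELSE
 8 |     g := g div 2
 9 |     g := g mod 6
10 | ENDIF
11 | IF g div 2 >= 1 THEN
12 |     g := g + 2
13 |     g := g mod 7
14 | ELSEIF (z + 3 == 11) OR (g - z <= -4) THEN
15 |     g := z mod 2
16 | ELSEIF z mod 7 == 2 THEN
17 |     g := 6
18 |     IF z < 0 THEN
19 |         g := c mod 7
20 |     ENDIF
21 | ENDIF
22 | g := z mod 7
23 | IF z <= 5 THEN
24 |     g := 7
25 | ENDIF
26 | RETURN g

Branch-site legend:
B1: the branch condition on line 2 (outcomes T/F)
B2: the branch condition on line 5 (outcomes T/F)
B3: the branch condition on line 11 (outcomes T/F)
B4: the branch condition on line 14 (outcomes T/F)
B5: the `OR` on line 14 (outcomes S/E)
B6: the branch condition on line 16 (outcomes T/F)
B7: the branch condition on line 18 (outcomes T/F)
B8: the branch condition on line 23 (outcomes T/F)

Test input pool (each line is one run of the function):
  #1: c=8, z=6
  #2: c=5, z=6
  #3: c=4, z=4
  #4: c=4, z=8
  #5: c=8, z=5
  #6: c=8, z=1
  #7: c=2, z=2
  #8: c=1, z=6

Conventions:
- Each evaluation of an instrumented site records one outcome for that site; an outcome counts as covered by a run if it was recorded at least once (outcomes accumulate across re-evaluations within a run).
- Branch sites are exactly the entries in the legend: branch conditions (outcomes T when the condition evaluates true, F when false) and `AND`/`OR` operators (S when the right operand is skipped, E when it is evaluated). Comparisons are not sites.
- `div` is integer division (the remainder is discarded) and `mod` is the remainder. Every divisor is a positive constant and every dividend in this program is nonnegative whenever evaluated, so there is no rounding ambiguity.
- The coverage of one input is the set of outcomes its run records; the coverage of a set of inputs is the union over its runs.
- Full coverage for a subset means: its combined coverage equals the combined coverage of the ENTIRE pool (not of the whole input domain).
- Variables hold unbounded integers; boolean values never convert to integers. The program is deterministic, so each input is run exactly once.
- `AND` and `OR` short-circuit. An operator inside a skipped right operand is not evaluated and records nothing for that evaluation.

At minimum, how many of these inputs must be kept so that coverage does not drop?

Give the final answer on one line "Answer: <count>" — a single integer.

input #1 (c=8, z=6): events B1->F, B2->T, B3->T, B8->F; covers B1=F, B2=T, B3=T, B8=F
input #2 (c=5, z=6): events B1->F, B2->T, B3->T, B8->F; covers B1=F, B2=T, B3=T, B8=F
input #3 (c=4, z=4): events B1->F, B2->T, B3->T, B8->T; covers B1=F, B2=T, B3=T, B8=T
input #4 (c=4, z=8): events B1->F, B2->T, B3->T, B8->F; covers B1=F, B2=T, B3=T, B8=F
input #5 (c=8, z=5): events B1->F, B2->T, B3->T, B8->T; covers B1=F, B2=T, B3=T, B8=T
input #6 (c=8, z=1): events B1->F, B2->T, B3->T, B8->T; covers B1=F, B2=T, B3=T, B8=T
input #7 (c=2, z=2): events B1->F, B2->F, B3->F, B5->E, B4->F, B6->T, B7->F, B8->T; covers B1=F, B2=F, B3=F, B4=F, B5=E, B6=T, B7=F, B8=T
input #8 (c=1, z=6): events B1->T, B3->T, B8->F; covers B1=T, B3=T, B8=F
pool-wide coverage (12 outcomes): B1=T, B1=F, B2=T, B2=F, B3=T, B3=F, B4=F, B5=E, B6=T, B7=F, B8=T, B8=F
no size-1 subset reaches all 12 outcomes (best union: 8/12)
no size-2 subset reaches all 12 outcomes (best union: 11/12)
the canonical winner is {1, 7, 8}: size 3, full 12-outcome coverage, earliest index list among size-3 covers

Answer: 3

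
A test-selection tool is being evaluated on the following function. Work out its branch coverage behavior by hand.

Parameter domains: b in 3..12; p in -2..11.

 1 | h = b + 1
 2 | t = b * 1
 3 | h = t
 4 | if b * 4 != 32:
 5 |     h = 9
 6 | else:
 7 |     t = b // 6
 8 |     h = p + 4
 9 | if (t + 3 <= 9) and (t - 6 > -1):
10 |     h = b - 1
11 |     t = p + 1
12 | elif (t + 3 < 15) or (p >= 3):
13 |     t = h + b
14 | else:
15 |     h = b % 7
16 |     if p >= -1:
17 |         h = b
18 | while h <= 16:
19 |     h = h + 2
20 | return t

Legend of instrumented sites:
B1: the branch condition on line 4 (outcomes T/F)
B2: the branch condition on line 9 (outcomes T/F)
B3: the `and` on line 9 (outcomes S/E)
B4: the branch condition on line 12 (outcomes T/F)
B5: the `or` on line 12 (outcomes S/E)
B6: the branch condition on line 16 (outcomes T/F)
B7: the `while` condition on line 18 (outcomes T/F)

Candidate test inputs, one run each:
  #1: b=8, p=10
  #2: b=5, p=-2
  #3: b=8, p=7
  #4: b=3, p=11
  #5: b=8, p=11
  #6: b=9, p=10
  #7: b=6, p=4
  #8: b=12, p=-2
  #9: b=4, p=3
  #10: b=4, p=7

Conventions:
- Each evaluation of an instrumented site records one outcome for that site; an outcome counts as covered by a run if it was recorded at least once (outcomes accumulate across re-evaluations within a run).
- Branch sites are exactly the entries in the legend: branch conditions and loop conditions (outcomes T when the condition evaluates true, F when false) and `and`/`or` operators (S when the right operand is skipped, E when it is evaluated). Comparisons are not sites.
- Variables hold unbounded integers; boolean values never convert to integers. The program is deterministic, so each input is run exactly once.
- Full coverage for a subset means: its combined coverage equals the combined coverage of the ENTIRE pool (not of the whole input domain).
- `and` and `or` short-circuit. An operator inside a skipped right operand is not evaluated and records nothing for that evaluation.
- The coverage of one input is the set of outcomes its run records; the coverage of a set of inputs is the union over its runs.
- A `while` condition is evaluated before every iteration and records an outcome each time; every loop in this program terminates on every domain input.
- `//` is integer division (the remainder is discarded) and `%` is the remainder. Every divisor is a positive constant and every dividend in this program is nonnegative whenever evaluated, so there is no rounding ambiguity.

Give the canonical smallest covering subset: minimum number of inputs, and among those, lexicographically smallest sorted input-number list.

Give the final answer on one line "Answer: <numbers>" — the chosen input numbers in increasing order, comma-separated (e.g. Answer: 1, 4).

input #1 (b=8, p=10): events B1->F, B3->E, B2->F, B5->S, B4->T, B7->T, B7->T, B7->F; covers B1=F, B2=F, B3=E, B4=T, B5=S, B7=T, B7=F
input #2 (b=5, p=-2): events B1->T, B3->E, B2->F, B5->S, B4->T, B7->T, B7->T, B7->T, B7->T, B7->F; covers B1=T, B2=F, B3=E, B4=T, B5=S, B7=T, B7=F
input #3 (b=8, p=7): events B1->F, B3->E, B2->F, B5->S, B4->T, B7->T, B7->T, B7->T, B7->F; covers B1=F, B2=F, B3=E, B4=T, B5=S, B7=T, B7=F
input #4 (b=3, p=11): events B1->T, B3->E, B2->F, B5->S, B4->T, B7->T, B7->T, B7->T, B7->T, B7->F; covers B1=T, B2=F, B3=E, B4=T, B5=S, B7=T, B7=F
input #5 (b=8, p=11): events B1->F, B3->E, B2->F, B5->S, B4->T, B7->T, B7->F; covers B1=F, B2=F, B3=E, B4=T, B5=S, B7=T, B7=F
input #6 (b=9, p=10): events B1->T, B3->S, B2->F, B5->S, B4->T, B7->T, B7->T, B7->T, B7->T, B7->F; covers B1=T, B2=F, B3=S, B4=T, B5=S, B7=T, B7=F
input #7 (b=6, p=4): events B1->T, B3->E, B2->T, B7->T, B7->T, B7->T, B7->T, B7->T, B7->T, B7->F; covers B1=T, B2=T, B3=E, B7=T, B7=F
input #8 (b=12, p=-2): events B1->T, B3->S, B2->F, B5->E, B4->F, B6->F, B7->T, B7->T, B7->T, B7->T, B7->T, B7->T, B7->F; covers B1=T, B2=F, B3=S, B4=F, B5=E, B6=F, B7=T, B7=F
input #9 (b=4, p=3): events B1->T, B3->E, B2->F, B5->S, B4->T, B7->T, B7->T, B7->T, B7->T, B7->F; covers B1=T, B2=F, B3=E, B4=T, B5=S, B7=T, B7=F
input #10 (b=4, p=7): events B1->T, B3->E, B2->F, B5->S, B4->T, B7->T, B7->T, B7->T, B7->T, B7->F; covers B1=T, B2=F, B3=E, B4=T, B5=S, B7=T, B7=F
union over all inputs: B1=T, B1=F, B2=T, B2=F, B3=S, B3=E, B4=T, B4=F, B5=S, B5=E, B6=F, B7=T, B7=F (13 outcomes)
every size-1 subset falls short of the 13 outcomes (best: 8/13)
every size-2 subset falls short of the 13 outcomes (best: 12/13)
at size 3, {1, 7, 8} reaches all 13 outcomes; every lexicographically earlier size-3 subset fails

Answer: 1, 7, 8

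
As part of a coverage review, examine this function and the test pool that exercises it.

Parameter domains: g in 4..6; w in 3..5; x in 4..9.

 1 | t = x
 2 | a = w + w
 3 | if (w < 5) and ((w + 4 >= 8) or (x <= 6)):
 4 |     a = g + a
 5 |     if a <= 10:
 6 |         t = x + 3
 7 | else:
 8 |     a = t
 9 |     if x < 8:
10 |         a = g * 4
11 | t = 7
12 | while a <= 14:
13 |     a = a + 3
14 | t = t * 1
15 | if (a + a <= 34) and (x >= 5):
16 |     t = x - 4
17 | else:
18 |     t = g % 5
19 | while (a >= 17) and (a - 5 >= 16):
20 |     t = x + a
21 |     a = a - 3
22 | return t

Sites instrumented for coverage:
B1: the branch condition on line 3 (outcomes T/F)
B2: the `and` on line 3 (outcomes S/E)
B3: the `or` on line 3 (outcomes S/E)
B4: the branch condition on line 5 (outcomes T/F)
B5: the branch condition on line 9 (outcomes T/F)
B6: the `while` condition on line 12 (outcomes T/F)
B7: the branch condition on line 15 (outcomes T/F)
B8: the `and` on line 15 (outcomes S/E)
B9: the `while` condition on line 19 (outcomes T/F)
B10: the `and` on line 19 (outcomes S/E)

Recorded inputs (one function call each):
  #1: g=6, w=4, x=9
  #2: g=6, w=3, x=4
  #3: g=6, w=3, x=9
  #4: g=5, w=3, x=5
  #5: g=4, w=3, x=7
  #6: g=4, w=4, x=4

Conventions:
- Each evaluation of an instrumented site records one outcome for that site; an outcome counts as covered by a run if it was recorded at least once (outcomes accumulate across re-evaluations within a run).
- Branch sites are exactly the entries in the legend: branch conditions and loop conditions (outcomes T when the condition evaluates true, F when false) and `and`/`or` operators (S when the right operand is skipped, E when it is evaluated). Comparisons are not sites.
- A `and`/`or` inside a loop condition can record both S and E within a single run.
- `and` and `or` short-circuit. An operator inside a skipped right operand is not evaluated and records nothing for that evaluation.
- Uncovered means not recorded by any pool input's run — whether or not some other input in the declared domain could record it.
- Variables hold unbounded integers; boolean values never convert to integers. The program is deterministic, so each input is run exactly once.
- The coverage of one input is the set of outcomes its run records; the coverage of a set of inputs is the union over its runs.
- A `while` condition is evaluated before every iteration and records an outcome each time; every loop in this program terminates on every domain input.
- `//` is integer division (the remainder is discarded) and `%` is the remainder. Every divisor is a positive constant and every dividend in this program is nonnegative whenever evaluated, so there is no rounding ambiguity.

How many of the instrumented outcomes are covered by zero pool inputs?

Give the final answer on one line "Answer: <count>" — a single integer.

#1 (g=6, w=4, x=9) -> B2->E, B3->S, B1->T, B4->F, B6->T, B6->F, B8->E, B7->T, B10->E, B9->F; covered: B1=T, B2=E, B3=S, B4=F, B6=T, B6=F, B7=T, B8=E, B9=F, B10=E
#2 (g=6, w=3, x=4) -> B2->E, B3->E, B1->T, B4->F, B6->T, B6->F, B8->E, B7->F, B10->S, B9->F; covered: B1=T, B2=E, B3=E, B4=F, B6=T, B6=F, B7=F, B8=E, B9=F, B10=S
#3 (g=6, w=3, x=9) -> B2->E, B3->E, B1->F, B5->F, B6->T, B6->T, B6->F, B8->E, B7->T, B10->S, B9->F; covered: B1=F, B2=E, B3=E, B5=F, B6=T, B6=F, B7=T, B8=E, B9=F, B10=S
#4 (g=5, w=3, x=5) -> B2->E, B3->E, B1->T, B4->F, B6->T, B6->T, B6->F, B8->E, B7->T, B10->E, B9->F; covered: B1=T, B2=E, B3=E, B4=F, B6=T, B6=F, B7=T, B8=E, B9=F, B10=E
#5 (g=4, w=3, x=7) -> B2->E, B3->E, B1->F, B5->T, B6->F, B8->E, B7->T, B10->S, B9->F; covered: B1=F, B2=E, B3=E, B5=T, B6=F, B7=T, B8=E, B9=F, B10=S
#6 (g=4, w=4, x=4) -> B2->E, B3->S, B1->T, B4->F, B6->T, B6->F, B8->E, B7->F, B10->S, B9->F; covered: B1=T, B2=E, B3=S, B4=F, B6=T, B6=F, B7=F, B8=E, B9=F, B10=S
union over the pool: B1=T, B1=F, B2=E, B3=S, B3=E, B4=F, B5=T, B5=F, B6=T, B6=F, B7=T, B7=F, B8=E, B9=F, B10=S, B10=E
uncovered (4 of 20): B2=S, B4=T, B8=S, B9=T

Answer: 4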